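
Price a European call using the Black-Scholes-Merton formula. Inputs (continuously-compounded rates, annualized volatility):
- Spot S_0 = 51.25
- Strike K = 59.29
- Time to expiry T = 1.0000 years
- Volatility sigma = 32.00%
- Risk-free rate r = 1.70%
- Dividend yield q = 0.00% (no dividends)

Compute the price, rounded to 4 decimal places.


d1 = (ln(S/K) + (r - q + 0.5*sigma^2) * T) / (sigma * sqrt(T)) = -0.24226575
d2 = d1 - sigma * sqrt(T) = -0.56226575
exp(-rT) = 0.98314368; exp(-qT) = 1.00000000
C = S_0 * exp(-qT) * N(d1) - K * exp(-rT) * N(d2)
N(d1) = 0.40428713; N(d2) = 0.28696749
C = 51.2500 * 1.00000000 * 0.40428713 - 59.2900 * 0.98314368 * 0.28696749 = 3.9922

Answer: Price = 3.9922


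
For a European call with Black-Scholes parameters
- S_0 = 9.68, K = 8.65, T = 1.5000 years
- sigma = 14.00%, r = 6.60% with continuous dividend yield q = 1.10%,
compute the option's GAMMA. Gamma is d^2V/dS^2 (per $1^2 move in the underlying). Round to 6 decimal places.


d1 = 1.2230102847; d2 = 1.0515460027
phi(d1) = 0.1888474729; exp(-qT) = 0.9836353794; exp(-rT) = 0.9057427080
Gamma = exp(-qT) * phi(d1) / (S * sigma * sqrt(T)) = 0.9836353794 * 0.1888474729 / (9.6800 * 0.1400 * 1.2247448714) = 0.111917

Answer: Gamma = 0.111917


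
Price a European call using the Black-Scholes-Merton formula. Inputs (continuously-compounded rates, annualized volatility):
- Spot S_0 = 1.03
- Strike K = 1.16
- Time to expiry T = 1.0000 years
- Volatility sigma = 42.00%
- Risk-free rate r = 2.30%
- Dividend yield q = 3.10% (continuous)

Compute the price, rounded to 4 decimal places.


d1 = (ln(S/K) + (r - q + 0.5*sigma^2) * T) / (sigma * sqrt(T)) = -0.09205048
d2 = d1 - sigma * sqrt(T) = -0.51205048
exp(-rT) = 0.97726248; exp(-qT) = 0.96947557
C = S_0 * exp(-qT) * N(d1) - K * exp(-rT) * N(d2)
N(d1) = 0.46332897; N(d2) = 0.30430784
C = 1.0300 * 0.96947557 * 0.46332897 - 1.1600 * 0.97726248 * 0.30430784 = 0.1177

Answer: Price = 0.1177


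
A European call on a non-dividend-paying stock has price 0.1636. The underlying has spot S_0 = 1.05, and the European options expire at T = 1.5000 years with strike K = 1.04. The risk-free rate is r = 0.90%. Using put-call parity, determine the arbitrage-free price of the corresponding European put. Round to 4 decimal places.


Answer: Put price = 0.1397

Derivation:
Put-call parity: C - P = S_0 * exp(-qT) - K * exp(-rT).
S_0 * exp(-qT) = 1.0500 * 1.00000000 = 1.05000000
K * exp(-rT) = 1.0400 * 0.98659072 = 1.02605434
P = C - S*exp(-qT) + K*exp(-rT)
P = 0.1636 - 1.05000000 + 1.02605434 = 0.1397


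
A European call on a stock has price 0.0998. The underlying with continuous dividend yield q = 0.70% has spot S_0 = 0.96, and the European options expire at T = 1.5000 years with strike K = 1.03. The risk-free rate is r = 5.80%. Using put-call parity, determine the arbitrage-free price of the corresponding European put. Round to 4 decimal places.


Put-call parity: C - P = S_0 * exp(-qT) - K * exp(-rT).
S_0 * exp(-qT) = 0.9600 * 0.98955493 = 0.94997274
K * exp(-rT) = 1.0300 * 0.91667710 = 0.94417741
P = C - S*exp(-qT) + K*exp(-rT)
P = 0.0998 - 0.94997274 + 0.94417741 = 0.0940

Answer: Put price = 0.0940


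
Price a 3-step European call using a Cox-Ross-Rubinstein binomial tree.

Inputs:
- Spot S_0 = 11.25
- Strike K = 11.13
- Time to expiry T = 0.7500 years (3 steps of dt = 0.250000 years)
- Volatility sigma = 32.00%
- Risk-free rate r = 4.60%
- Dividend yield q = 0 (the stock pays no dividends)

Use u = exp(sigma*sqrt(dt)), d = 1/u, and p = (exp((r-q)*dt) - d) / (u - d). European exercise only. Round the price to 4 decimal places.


dt = T/N = 0.250000
u = exp(sigma*sqrt(dt)) = 1.173511; d = 1/u = 0.852144
p = (exp((r-q)*dt) - d) / (u - d) = 0.496076
Discount per step: exp(-r*dt) = 0.988566
Stock lattice S(k, i) with i counting down-moves:
  k=0: S(0,0) = 11.2500
  k=1: S(1,0) = 13.2020; S(1,1) = 9.5866
  k=2: S(2,0) = 15.4927; S(2,1) = 11.2500; S(2,2) = 8.1692
  k=3: S(3,0) = 18.1808; S(3,1) = 13.2020; S(3,2) = 9.5866; S(3,3) = 6.9613
Terminal payoffs V(N, i) = max(S_T - K, 0):
  V(3,0) = 7.050837; V(3,1) = 2.071997; V(3,2) = 0.000000; V(3,3) = 0.000000
Backward induction: V(k, i) = exp(-r*dt) * [p * V(k+1, i) + (1-p) * V(k+1, i+1)].
  V(2,0) = exp(-r*dt) * [p*7.050837 + (1-p)*2.071997] = 4.489949
  V(2,1) = exp(-r*dt) * [p*2.071997 + (1-p)*0.000000] = 1.016116
  V(2,2) = exp(-r*dt) * [p*0.000000 + (1-p)*0.000000] = 0.000000
  V(1,0) = exp(-r*dt) * [p*4.489949 + (1-p)*1.016116] = 2.708080
  V(1,1) = exp(-r*dt) * [p*1.016116 + (1-p)*0.000000] = 0.498307
  V(0,0) = exp(-r*dt) * [p*2.708080 + (1-p)*0.498307] = 1.576291

Answer: Price = V(0,0) = 1.5763


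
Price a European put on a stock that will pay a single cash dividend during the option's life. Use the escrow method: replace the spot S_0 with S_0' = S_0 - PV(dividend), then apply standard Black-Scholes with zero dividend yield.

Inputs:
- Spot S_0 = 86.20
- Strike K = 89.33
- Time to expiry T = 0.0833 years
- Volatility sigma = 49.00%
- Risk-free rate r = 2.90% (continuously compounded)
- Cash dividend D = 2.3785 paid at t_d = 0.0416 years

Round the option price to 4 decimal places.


PV(D) = D * exp(-r * t_d) = 2.3785 * 0.99879433 = 2.37563231
S_0' = S_0 - PV(D) = 86.2000 - 2.37563231 = 83.82436769
d1 = (ln(S_0'/K) + (r + sigma^2/2)*T) / (sigma*sqrt(T)) = -0.36201987
d2 = d1 - sigma*sqrt(T) = -0.50344239
exp(-rT) = 0.99758722
N(-d1) = 0.64133141; N(-d2) = 0.69267336
P = K * exp(-rT) * N(-d2) - S_0' * N(-d1) = 89.3300 * 0.99758722 * 0.69267336 - 83.82436769 * 0.64133141 = 7.9680

Answer: Price = 7.9680


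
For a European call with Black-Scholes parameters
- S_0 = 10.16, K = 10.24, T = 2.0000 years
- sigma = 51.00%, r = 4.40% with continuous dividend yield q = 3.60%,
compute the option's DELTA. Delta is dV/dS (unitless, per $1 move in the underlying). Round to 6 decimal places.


Answer: Delta = 0.600219

Derivation:
d1 = 0.3719337614; d2 = -0.3493151554
phi(d1) = 0.3722811634; exp(-qT) = 0.9305308958; exp(-rT) = 0.9157608767
N(d1) = 0.6450289162
Delta = exp(-qT) * N(d1) = 0.9305308958 * 0.6450289162 = 0.600219


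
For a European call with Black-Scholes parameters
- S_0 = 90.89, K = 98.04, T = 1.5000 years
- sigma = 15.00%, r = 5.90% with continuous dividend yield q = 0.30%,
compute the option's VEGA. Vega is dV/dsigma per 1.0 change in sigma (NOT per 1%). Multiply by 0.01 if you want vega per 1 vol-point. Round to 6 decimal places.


Answer: Vega = 43.797368

Derivation:
d1 = 0.1368961327; d2 = -0.0468155980
phi(d1) = 0.3952215407; exp(-qT) = 0.9955101098; exp(-rT) = 0.9153031107
Vega = S * exp(-qT) * phi(d1) * sqrt(T) = 90.8900 * 0.9955101098 * 0.3952215407 * 1.2247448714 = 43.797368


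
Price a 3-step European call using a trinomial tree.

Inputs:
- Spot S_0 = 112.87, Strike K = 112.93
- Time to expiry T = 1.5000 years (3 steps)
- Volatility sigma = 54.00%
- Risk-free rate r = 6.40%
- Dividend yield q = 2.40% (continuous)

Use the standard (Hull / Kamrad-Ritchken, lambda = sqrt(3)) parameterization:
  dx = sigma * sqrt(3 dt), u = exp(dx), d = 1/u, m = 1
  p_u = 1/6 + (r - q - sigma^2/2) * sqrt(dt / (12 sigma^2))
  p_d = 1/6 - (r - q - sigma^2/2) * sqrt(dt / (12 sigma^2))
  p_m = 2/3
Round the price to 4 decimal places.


dt = T/N = 0.500000; dx = sigma*sqrt(3*dt) = 0.661362
u = exp(dx) = 1.937430; d = 1/u = 0.516148
p_u = 0.126673, p_m = 0.666667, p_d = 0.206660
Discount per step: exp(-r*dt) = 0.968507
Stock lattice S(k, j) with j the centered position index:
  k=0: S(0,+0) = 112.8700
  k=1: S(1,-1) = 58.2576; S(1,+0) = 112.8700; S(1,+1) = 218.6777
  k=2: S(2,-2) = 30.0695; S(2,-1) = 58.2576; S(2,+0) = 112.8700; S(2,+1) = 218.6777; S(2,+2) = 423.6727
  k=3: S(3,-3) = 15.5203; S(3,-2) = 30.0695; S(3,-1) = 58.2576; S(3,+0) = 112.8700; S(3,+1) = 218.6777; S(3,+2) = 423.6727; S(3,+3) = 820.8361
Terminal payoffs V(N, j) = max(S_T - K, 0):
  V(3,-3) = 0.000000; V(3,-2) = 0.000000; V(3,-1) = 0.000000; V(3,+0) = 0.000000; V(3,+1) = 105.747697; V(3,+2) = 310.742680; V(3,+3) = 707.906060
Backward induction: V(k, j) = exp(-r*dt) * [p_u * V(k+1, j+1) + p_m * V(k+1, j) + p_d * V(k+1, j-1)]
  V(2,-2) = exp(-r*dt) * [p_u*0.000000 + p_m*0.000000 + p_d*0.000000] = 0.000000
  V(2,-1) = exp(-r*dt) * [p_u*0.000000 + p_m*0.000000 + p_d*0.000000] = 0.000000
  V(2,+0) = exp(-r*dt) * [p_u*105.747697 + p_m*0.000000 + p_d*0.000000] = 12.973558
  V(2,+1) = exp(-r*dt) * [p_u*310.742680 + p_m*105.747697 + p_d*0.000000] = 106.401405
  V(2,+2) = exp(-r*dt) * [p_u*707.906060 + p_m*310.742680 + p_d*105.747697] = 308.651909
  V(1,-1) = exp(-r*dt) * [p_u*12.973558 + p_m*0.000000 + p_d*0.000000] = 1.591649
  V(1,+0) = exp(-r*dt) * [p_u*106.401405 + p_m*12.973558 + p_d*0.000000] = 21.430409
  V(1,+1) = exp(-r*dt) * [p_u*308.651909 + p_m*106.401405 + p_d*12.973558] = 109.163658
  V(0,+0) = exp(-r*dt) * [p_u*109.163658 + p_m*21.430409 + p_d*1.591649] = 27.548208

Answer: Price = V(0,0) = 27.5482


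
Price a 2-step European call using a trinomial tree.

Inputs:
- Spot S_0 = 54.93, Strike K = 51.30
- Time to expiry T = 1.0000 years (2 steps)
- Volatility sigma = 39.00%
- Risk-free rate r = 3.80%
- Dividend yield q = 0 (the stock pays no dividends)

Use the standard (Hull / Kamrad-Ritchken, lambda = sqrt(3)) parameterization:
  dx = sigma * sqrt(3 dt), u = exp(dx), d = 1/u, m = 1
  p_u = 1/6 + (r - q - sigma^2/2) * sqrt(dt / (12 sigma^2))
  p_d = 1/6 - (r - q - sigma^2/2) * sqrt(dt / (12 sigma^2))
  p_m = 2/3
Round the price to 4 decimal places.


dt = T/N = 0.500000; dx = sigma*sqrt(3*dt) = 0.477650
u = exp(dx) = 1.612282; d = 1/u = 0.620239
p_u = 0.146751, p_m = 0.666667, p_d = 0.186582
Discount per step: exp(-r*dt) = 0.981179
Stock lattice S(k, j) with j the centered position index:
  k=0: S(0,+0) = 54.9300
  k=1: S(1,-1) = 34.0697; S(1,+0) = 54.9300; S(1,+1) = 88.5626
  k=2: S(2,-2) = 21.1314; S(2,-1) = 34.0697; S(2,+0) = 54.9300; S(2,+1) = 88.5626; S(2,+2) = 142.7879
Terminal payoffs V(N, j) = max(S_T - K, 0):
  V(2,-2) = 0.000000; V(2,-1) = 0.000000; V(2,+0) = 3.630000; V(2,+1) = 37.262644; V(2,+2) = 91.487948
Backward induction: V(k, j) = exp(-r*dt) * [p_u * V(k+1, j+1) + p_m * V(k+1, j) + p_d * V(k+1, j-1)]
  V(1,-1) = exp(-r*dt) * [p_u*3.630000 + p_m*0.000000 + p_d*0.000000] = 0.522682
  V(1,+0) = exp(-r*dt) * [p_u*37.262644 + p_m*3.630000 + p_d*0.000000] = 7.739884
  V(1,+1) = exp(-r*dt) * [p_u*91.487948 + p_m*37.262644 + p_d*3.630000] = 38.212076
  V(0,+0) = exp(-r*dt) * [p_u*38.212076 + p_m*7.739884 + p_d*0.522682] = 10.660636

Answer: Price = V(0,0) = 10.6606


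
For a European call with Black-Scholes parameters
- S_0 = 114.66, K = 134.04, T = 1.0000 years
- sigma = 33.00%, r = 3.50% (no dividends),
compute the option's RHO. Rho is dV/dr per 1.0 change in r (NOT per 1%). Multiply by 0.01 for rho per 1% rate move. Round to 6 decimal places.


d1 = -0.2021728345; d2 = -0.5321728345
phi(d1) = 0.3908718740; exp(-qT) = 1.0000000000; exp(-rT) = 0.9656054163
N(d2) = 0.2973031480
Rho = K*T*exp(-rT)*N(d2) = 134.0400 * 1.0000 * 0.9656054163 * 0.2973031480 = 38.479872

Answer: Rho = 38.479872


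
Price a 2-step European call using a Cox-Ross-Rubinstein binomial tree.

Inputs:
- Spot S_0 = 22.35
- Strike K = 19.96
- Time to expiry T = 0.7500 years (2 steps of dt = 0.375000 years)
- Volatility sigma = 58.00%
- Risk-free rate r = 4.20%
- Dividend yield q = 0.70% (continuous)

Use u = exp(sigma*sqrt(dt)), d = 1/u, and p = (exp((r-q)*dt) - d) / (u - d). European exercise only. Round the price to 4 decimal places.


Answer: Price = V(0,0) = 5.7143

Derivation:
dt = T/N = 0.375000
u = exp(sigma*sqrt(dt)) = 1.426432; d = 1/u = 0.701050
p = (exp((r-q)*dt) - d) / (u - d) = 0.430341
Discount per step: exp(-r*dt) = 0.984373
Stock lattice S(k, i) with i counting down-moves:
  k=0: S(0,0) = 22.3500
  k=1: S(1,0) = 31.8807; S(1,1) = 15.6685
  k=2: S(2,0) = 45.4757; S(2,1) = 22.3500; S(2,2) = 10.9844
Terminal payoffs V(N, i) = max(S_T - K, 0):
  V(2,0) = 25.515710; V(2,1) = 2.390000; V(2,2) = 0.000000
Backward induction: V(k, i) = exp(-r*dt) * [p * V(k+1, i) + (1-p) * V(k+1, i+1)].
  V(1,0) = exp(-r*dt) * [p*25.515710 + (1-p)*2.390000] = 12.149079
  V(1,1) = exp(-r*dt) * [p*2.390000 + (1-p)*0.000000] = 1.012443
  V(0,0) = exp(-r*dt) * [p*12.149079 + (1-p)*1.012443] = 5.714281


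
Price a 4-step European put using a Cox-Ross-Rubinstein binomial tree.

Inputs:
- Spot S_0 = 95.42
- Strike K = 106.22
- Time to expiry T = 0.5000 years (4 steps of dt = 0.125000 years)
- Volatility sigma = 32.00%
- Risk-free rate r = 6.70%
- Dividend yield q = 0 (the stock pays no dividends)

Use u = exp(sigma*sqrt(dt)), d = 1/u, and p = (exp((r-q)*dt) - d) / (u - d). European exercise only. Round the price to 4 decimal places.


dt = T/N = 0.125000
u = exp(sigma*sqrt(dt)) = 1.119785; d = 1/u = 0.893028
p = (exp((r-q)*dt) - d) / (u - d) = 0.508835
Discount per step: exp(-r*dt) = 0.991660
Stock lattice S(k, i) with i counting down-moves:
  k=0: S(0,0) = 95.4200
  k=1: S(1,0) = 106.8499; S(1,1) = 85.2128
  k=2: S(2,0) = 119.6490; S(2,1) = 95.4200; S(2,2) = 76.0974
  k=3: S(3,0) = 133.9812; S(3,1) = 106.8499; S(3,2) = 85.2128; S(3,3) = 67.9571
  k=4: S(4,0) = 150.0302; S(4,1) = 119.6490; S(4,2) = 95.4200; S(4,3) = 76.0974; S(4,4) = 60.6876
Terminal payoffs V(N, i) = max(K - S_T, 0):
  V(4,0) = 0.000000; V(4,1) = 0.000000; V(4,2) = 10.800000; V(4,3) = 30.122605; V(4,4) = 45.532372
Backward induction: V(k, i) = exp(-r*dt) * [p * V(k+1, i) + (1-p) * V(k+1, i+1)].
  V(3,0) = exp(-r*dt) * [p*0.000000 + (1-p)*0.000000] = 0.000000
  V(3,1) = exp(-r*dt) * [p*0.000000 + (1-p)*10.800000] = 5.260345
  V(3,2) = exp(-r*dt) * [p*10.800000 + (1-p)*30.122605] = 20.121368
  V(3,3) = exp(-r*dt) * [p*30.122605 + (1-p)*45.532372] = 37.377000
  V(2,0) = exp(-r*dt) * [p*0.000000 + (1-p)*5.260345] = 2.562150
  V(2,1) = exp(-r*dt) * [p*5.260345 + (1-p)*20.121368] = 12.454816
  V(2,2) = exp(-r*dt) * [p*20.121368 + (1-p)*37.377000] = 28.358238
  V(1,0) = exp(-r*dt) * [p*2.562150 + (1-p)*12.454816] = 7.359192
  V(1,1) = exp(-r*dt) * [p*12.454816 + (1-p)*28.358238] = 20.097005
  V(0,0) = exp(-r*dt) * [p*7.359192 + (1-p)*20.097005] = 13.502010

Answer: Price = V(0,0) = 13.5020


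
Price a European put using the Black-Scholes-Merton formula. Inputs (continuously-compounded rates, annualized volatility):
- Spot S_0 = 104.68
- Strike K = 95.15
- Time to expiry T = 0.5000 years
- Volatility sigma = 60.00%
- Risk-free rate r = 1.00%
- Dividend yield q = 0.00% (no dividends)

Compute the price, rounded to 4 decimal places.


d1 = (ln(S/K) + (r - q + 0.5*sigma^2) * T) / (sigma * sqrt(T)) = 0.44890317
d2 = d1 - sigma * sqrt(T) = 0.02463910
exp(-rT) = 0.99501248; exp(-qT) = 1.00000000
P = K * exp(-rT) * N(-d2) - S_0 * exp(-qT) * N(-d1)
N(-d1) = 0.32675076; N(-d2) = 0.49017142
P = 95.1500 * 0.99501248 * 0.49017142 - 104.6800 * 1.00000000 * 0.32675076 = 12.2029

Answer: Price = 12.2029


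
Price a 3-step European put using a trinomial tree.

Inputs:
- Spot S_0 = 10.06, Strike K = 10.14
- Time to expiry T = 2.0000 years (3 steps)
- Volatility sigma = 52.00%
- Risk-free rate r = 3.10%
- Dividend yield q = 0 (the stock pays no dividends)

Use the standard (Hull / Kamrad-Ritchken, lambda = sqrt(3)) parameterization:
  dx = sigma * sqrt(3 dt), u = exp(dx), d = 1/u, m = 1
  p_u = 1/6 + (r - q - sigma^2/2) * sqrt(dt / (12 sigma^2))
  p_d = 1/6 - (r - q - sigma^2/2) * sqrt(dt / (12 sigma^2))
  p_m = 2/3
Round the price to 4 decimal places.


dt = T/N = 0.666667; dx = sigma*sqrt(3*dt) = 0.735391
u = exp(dx) = 2.086298; d = 1/u = 0.479318
p_u = 0.119436, p_m = 0.666667, p_d = 0.213898
Discount per step: exp(-r*dt) = 0.979545
Stock lattice S(k, j) with j the centered position index:
  k=0: S(0,+0) = 10.0600
  k=1: S(1,-1) = 4.8219; S(1,+0) = 10.0600; S(1,+1) = 20.9882
  k=2: S(2,-2) = 2.3112; S(2,-1) = 4.8219; S(2,+0) = 10.0600; S(2,+1) = 20.9882; S(2,+2) = 43.7875
  k=3: S(3,-3) = 1.1078; S(3,-2) = 2.3112; S(3,-1) = 4.8219; S(3,+0) = 10.0600; S(3,+1) = 20.9882; S(3,+2) = 43.7875; S(3,+3) = 91.3538
Terminal payoffs V(N, j) = max(K - S_T, 0):
  V(3,-3) = 9.032180; V(3,-2) = 7.828758; V(3,-1) = 5.318061; V(3,+0) = 0.080000; V(3,+1) = 0.000000; V(3,+2) = 0.000000; V(3,+3) = 0.000000
Backward induction: V(k, j) = exp(-r*dt) * [p_u * V(k+1, j+1) + p_m * V(k+1, j) + p_d * V(k+1, j-1)]
  V(2,-2) = exp(-r*dt) * [p_u*5.318061 + p_m*7.828758 + p_d*9.032180] = 7.627035
  V(2,-1) = exp(-r*dt) * [p_u*0.080000 + p_m*5.318061 + p_d*7.828758] = 5.122516
  V(2,+0) = exp(-r*dt) * [p_u*0.000000 + p_m*0.080000 + p_d*5.318061] = 1.166496
  V(2,+1) = exp(-r*dt) * [p_u*0.000000 + p_m*0.000000 + p_d*0.080000] = 0.016762
  V(2,+2) = exp(-r*dt) * [p_u*0.000000 + p_m*0.000000 + p_d*0.000000] = 0.000000
  V(1,-1) = exp(-r*dt) * [p_u*1.166496 + p_m*5.122516 + p_d*7.627035] = 5.079666
  V(1,+0) = exp(-r*dt) * [p_u*0.016762 + p_m*1.166496 + p_d*5.122516] = 1.837001
  V(1,+1) = exp(-r*dt) * [p_u*0.000000 + p_m*0.016762 + p_d*1.166496] = 0.255353
  V(0,+0) = exp(-r*dt) * [p_u*0.255353 + p_m*1.837001 + p_d*5.079666] = 2.293797

Answer: Price = V(0,0) = 2.2938


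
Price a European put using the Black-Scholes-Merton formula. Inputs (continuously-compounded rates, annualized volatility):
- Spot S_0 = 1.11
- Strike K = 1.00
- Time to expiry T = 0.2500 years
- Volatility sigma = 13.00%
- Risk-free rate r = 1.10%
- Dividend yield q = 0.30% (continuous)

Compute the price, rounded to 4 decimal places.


Answer: Price = 0.0015

Derivation:
d1 = (ln(S/K) + (r - q + 0.5*sigma^2) * T) / (sigma * sqrt(T)) = 1.66880793
d2 = d1 - sigma * sqrt(T) = 1.60380793
exp(-rT) = 0.99725378; exp(-qT) = 0.99925028
P = K * exp(-rT) * N(-d2) - S_0 * exp(-qT) * N(-d1)
N(-d1) = 0.04757773; N(-d2) = 0.05437820
P = 1.0000 * 0.99725378 * 0.05437820 - 1.1100 * 0.99925028 * 0.04757773 = 0.0015


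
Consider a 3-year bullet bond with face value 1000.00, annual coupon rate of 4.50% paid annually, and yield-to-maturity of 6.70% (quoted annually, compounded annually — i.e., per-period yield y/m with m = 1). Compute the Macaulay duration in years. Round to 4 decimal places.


Answer: Macaulay duration = 2.8685 years

Derivation:
Coupon per period c = face * coupon_rate / m = 45.000000
Periods per year m = 1; per-period yield y/m = 0.067000
Number of cashflows N = 3
Cashflows (t years, CF_t, discount factor 1/(1+y/m)^(m*t), PV):
  t = 1.0000: CF_t = 45.000000, DF = 0.937207, PV = 42.174321
  t = 2.0000: CF_t = 45.000000, DF = 0.878357, PV = 39.526074
  t = 3.0000: CF_t = 1045.000000, DF = 0.823203, PV = 860.246733
Price P = sum_t PV_t = 941.947128
Macaulay numerator sum_t t * PV_t:
  t * PV_t at t = 1.0000: 42.174321
  t * PV_t at t = 2.0000: 79.052147
  t * PV_t at t = 3.0000: 2580.740200
Macaulay duration D = (sum_t t * PV_t) / P = 2701.966668 / 941.947128 = 2.868491


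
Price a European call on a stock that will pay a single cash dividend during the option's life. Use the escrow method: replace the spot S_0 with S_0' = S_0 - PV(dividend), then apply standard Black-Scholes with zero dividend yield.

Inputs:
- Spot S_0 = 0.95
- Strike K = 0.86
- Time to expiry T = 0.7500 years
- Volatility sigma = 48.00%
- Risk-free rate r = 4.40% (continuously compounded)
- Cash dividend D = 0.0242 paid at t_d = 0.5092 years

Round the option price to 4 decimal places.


PV(D) = D * exp(-r * t_d) = 0.0242 * 0.97784432 = 0.02366383
S_0' = S_0 - PV(D) = 0.9500 - 0.02366383 = 0.92633617
d1 = (ln(S_0'/K) + (r + sigma^2/2)*T) / (sigma*sqrt(T)) = 0.46598135
d2 = d1 - sigma*sqrt(T) = 0.05028916
exp(-rT) = 0.96753856
N(d1) = 0.67938558; N(d2) = 0.52005402
C = S_0' * N(d1) - K * exp(-rT) * N(d2) = 0.92633617 * 0.67938558 - 0.8600 * 0.96753856 * 0.52005402 = 0.1966

Answer: Price = 0.1966


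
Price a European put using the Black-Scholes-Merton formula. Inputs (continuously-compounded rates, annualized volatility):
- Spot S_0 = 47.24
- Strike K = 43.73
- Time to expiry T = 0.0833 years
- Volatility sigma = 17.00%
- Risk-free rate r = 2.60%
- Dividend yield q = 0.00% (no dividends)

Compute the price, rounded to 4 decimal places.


d1 = (ln(S/K) + (r - q + 0.5*sigma^2) * T) / (sigma * sqrt(T)) = 1.64223340
d2 = d1 - sigma * sqrt(T) = 1.59316844
exp(-rT) = 0.99783654; exp(-qT) = 1.00000000
P = K * exp(-rT) * N(-d2) - S_0 * exp(-qT) * N(-d1)
N(-d1) = 0.05027082; N(-d2) = 0.05556120
P = 43.7300 * 0.99783654 * 0.05556120 - 47.2400 * 1.00000000 * 0.05027082 = 0.0496

Answer: Price = 0.0496


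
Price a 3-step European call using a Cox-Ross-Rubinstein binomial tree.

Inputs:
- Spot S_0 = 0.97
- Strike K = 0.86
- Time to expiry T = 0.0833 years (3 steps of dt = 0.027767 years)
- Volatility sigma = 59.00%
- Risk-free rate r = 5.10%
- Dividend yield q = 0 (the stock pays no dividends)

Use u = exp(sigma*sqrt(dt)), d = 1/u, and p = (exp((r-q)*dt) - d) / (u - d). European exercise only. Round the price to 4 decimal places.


dt = T/N = 0.027767
u = exp(sigma*sqrt(dt)) = 1.103309; d = 1/u = 0.906365
p = (exp((r-q)*dt) - d) / (u - d) = 0.482637
Discount per step: exp(-r*dt) = 0.998585
Stock lattice S(k, i) with i counting down-moves:
  k=0: S(0,0) = 0.9700
  k=1: S(1,0) = 1.0702; S(1,1) = 0.8792
  k=2: S(2,0) = 1.1808; S(2,1) = 0.9700; S(2,2) = 0.7969
  k=3: S(3,0) = 1.3028; S(3,1) = 1.0702; S(3,2) = 0.8792; S(3,3) = 0.7222
Terminal payoffs V(N, i) = max(S_T - K, 0):
  V(3,0) = 0.442756; V(3,1) = 0.210210; V(3,2) = 0.019174; V(3,3) = 0.000000
Backward induction: V(k, i) = exp(-r*dt) * [p * V(k+1, i) + (1-p) * V(k+1, i+1)].
  V(2,0) = exp(-r*dt) * [p*0.442756 + (1-p)*0.210210] = 0.321989
  V(2,1) = exp(-r*dt) * [p*0.210210 + (1-p)*0.019174] = 0.111217
  V(2,2) = exp(-r*dt) * [p*0.019174 + (1-p)*0.000000] = 0.009241
  V(1,0) = exp(-r*dt) * [p*0.321989 + (1-p)*0.111217] = 0.212642
  V(1,1) = exp(-r*dt) * [p*0.111217 + (1-p)*0.009241] = 0.058376
  V(0,0) = exp(-r*dt) * [p*0.212642 + (1-p)*0.058376] = 0.132642

Answer: Price = V(0,0) = 0.1326


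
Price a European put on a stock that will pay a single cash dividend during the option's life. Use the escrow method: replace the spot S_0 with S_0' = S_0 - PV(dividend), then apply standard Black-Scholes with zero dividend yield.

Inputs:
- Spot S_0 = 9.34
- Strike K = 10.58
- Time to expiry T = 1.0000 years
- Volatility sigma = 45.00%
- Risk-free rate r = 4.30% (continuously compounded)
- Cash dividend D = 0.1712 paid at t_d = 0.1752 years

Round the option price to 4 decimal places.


Answer: Price = 2.2422

Derivation:
PV(D) = D * exp(-r * t_d) = 0.1712 * 0.99249471 = 0.16991509
S_0' = S_0 - PV(D) = 9.3400 - 0.16991509 = 9.17008491
d1 = (ln(S_0'/K) + (r + sigma^2/2)*T) / (sigma*sqrt(T)) = 0.00273582
d2 = d1 - sigma*sqrt(T) = -0.44726418
exp(-rT) = 0.95791139
N(-d1) = 0.49890857; N(-d2) = 0.67265784
P = K * exp(-rT) * N(-d2) - S_0' * N(-d1) = 10.5800 * 0.95791139 * 0.67265784 - 9.17008491 * 0.49890857 = 2.2422


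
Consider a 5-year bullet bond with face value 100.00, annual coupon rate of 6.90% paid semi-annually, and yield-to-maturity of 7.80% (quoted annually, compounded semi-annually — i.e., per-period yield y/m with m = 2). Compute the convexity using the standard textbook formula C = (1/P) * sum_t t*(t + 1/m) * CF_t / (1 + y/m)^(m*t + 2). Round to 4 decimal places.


Answer: Convexity = 20.7594

Derivation:
Coupon per period c = face * coupon_rate / m = 3.450000
Periods per year m = 2; per-period yield y/m = 0.039000
Number of cashflows N = 10
Cashflows (t years, CF_t, discount factor 1/(1+y/m)^(m*t), PV):
  t = 0.5000: CF_t = 3.450000, DF = 0.962464, PV = 3.320500
  t = 1.0000: CF_t = 3.450000, DF = 0.926337, PV = 3.195862
  t = 1.5000: CF_t = 3.450000, DF = 0.891566, PV = 3.075902
  t = 2.0000: CF_t = 3.450000, DF = 0.858100, PV = 2.960444
  t = 2.5000: CF_t = 3.450000, DF = 0.825890, PV = 2.849321
  t = 3.0000: CF_t = 3.450000, DF = 0.794889, PV = 2.742368
  t = 3.5000: CF_t = 3.450000, DF = 0.765052, PV = 2.639431
  t = 4.0000: CF_t = 3.450000, DF = 0.736335, PV = 2.540357
  t = 4.5000: CF_t = 3.450000, DF = 0.708696, PV = 2.445002
  t = 5.0000: CF_t = 103.450000, DF = 0.682094, PV = 70.562672
Price P = sum_t PV_t = 96.331859
Convexity numerator sum_t t*(t + 1/m) * CF_t / (1+y/m)^(m*t + 2):
  t = 0.5000: term = 1.537951
  t = 1.0000: term = 4.440667
  t = 1.5000: term = 8.547963
  t = 2.0000: term = 13.711842
  t = 2.5000: term = 19.795730
  t = 3.0000: term = 26.673746
  t = 3.5000: term = 34.230024
  t = 4.0000: term = 42.358066
  t = 4.5000: term = 50.960137
  t = 5.0000: term = 1797.531949
Convexity = (1/P) * sum = 1999.788075 / 96.331859 = 20.759363


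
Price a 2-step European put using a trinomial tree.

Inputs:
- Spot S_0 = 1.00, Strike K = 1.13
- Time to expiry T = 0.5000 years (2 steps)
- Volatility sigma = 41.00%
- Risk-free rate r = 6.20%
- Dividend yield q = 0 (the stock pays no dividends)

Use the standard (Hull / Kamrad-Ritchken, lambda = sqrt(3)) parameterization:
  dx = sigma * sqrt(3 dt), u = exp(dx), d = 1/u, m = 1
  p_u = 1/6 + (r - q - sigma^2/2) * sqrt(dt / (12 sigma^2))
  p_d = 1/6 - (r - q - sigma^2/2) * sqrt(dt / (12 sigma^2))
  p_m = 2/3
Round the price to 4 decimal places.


Answer: Price = V(0,0) = 0.1785

Derivation:
dt = T/N = 0.250000; dx = sigma*sqrt(3*dt) = 0.355070
u = exp(dx) = 1.426281; d = 1/u = 0.701124
p_u = 0.158904, p_m = 0.666667, p_d = 0.174429
Discount per step: exp(-r*dt) = 0.984620
Stock lattice S(k, j) with j the centered position index:
  k=0: S(0,+0) = 1.0000
  k=1: S(1,-1) = 0.7011; S(1,+0) = 1.0000; S(1,+1) = 1.4263
  k=2: S(2,-2) = 0.4916; S(2,-1) = 0.7011; S(2,+0) = 1.0000; S(2,+1) = 1.4263; S(2,+2) = 2.0343
Terminal payoffs V(N, j) = max(K - S_T, 0):
  V(2,-2) = 0.638425; V(2,-1) = 0.428876; V(2,+0) = 0.130000; V(2,+1) = 0.000000; V(2,+2) = 0.000000
Backward induction: V(k, j) = exp(-r*dt) * [p_u * V(k+1, j+1) + p_m * V(k+1, j) + p_d * V(k+1, j-1)]
  V(1,-1) = exp(-r*dt) * [p_u*0.130000 + p_m*0.428876 + p_d*0.638425] = 0.411507
  V(1,+0) = exp(-r*dt) * [p_u*0.000000 + p_m*0.130000 + p_d*0.428876] = 0.158992
  V(1,+1) = exp(-r*dt) * [p_u*0.000000 + p_m*0.000000 + p_d*0.130000] = 0.022327
  V(0,+0) = exp(-r*dt) * [p_u*0.022327 + p_m*0.158992 + p_d*0.411507] = 0.178532


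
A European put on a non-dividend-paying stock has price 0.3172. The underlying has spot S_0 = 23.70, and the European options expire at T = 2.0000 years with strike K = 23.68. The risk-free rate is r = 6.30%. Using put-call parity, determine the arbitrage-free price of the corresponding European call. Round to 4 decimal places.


Answer: Call price = 3.1406

Derivation:
Put-call parity: C - P = S_0 * exp(-qT) - K * exp(-rT).
S_0 * exp(-qT) = 23.7000 * 1.00000000 = 23.70000000
K * exp(-rT) = 23.6800 * 0.88161485 = 20.87663957
C = P + S*exp(-qT) - K*exp(-rT)
C = 0.3172 + 23.70000000 - 20.87663957 = 3.1406


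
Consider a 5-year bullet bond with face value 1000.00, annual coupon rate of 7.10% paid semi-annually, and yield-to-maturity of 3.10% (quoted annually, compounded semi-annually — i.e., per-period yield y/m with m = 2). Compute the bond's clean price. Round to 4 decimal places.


Coupon per period c = face * coupon_rate / m = 35.500000
Periods per year m = 2; per-period yield y/m = 0.015500
Number of cashflows N = 10
Cashflows (t years, CF_t, discount factor 1/(1+y/m)^(m*t), PV):
  t = 0.5000: CF_t = 35.500000, DF = 0.984737, PV = 34.958149
  t = 1.0000: CF_t = 35.500000, DF = 0.969706, PV = 34.424568
  t = 1.5000: CF_t = 35.500000, DF = 0.954905, PV = 33.899131
  t = 2.0000: CF_t = 35.500000, DF = 0.940330, PV = 33.381715
  t = 2.5000: CF_t = 35.500000, DF = 0.925977, PV = 32.872196
  t = 3.0000: CF_t = 35.500000, DF = 0.911844, PV = 32.370454
  t = 3.5000: CF_t = 35.500000, DF = 0.897926, PV = 31.876370
  t = 4.0000: CF_t = 35.500000, DF = 0.884220, PV = 31.389828
  t = 4.5000: CF_t = 35.500000, DF = 0.870724, PV = 30.910712
  t = 5.0000: CF_t = 1035.500000, DF = 0.857434, PV = 887.872952
Price P = sum_t PV_t = 1183.956073

Answer: Price = 1183.9561


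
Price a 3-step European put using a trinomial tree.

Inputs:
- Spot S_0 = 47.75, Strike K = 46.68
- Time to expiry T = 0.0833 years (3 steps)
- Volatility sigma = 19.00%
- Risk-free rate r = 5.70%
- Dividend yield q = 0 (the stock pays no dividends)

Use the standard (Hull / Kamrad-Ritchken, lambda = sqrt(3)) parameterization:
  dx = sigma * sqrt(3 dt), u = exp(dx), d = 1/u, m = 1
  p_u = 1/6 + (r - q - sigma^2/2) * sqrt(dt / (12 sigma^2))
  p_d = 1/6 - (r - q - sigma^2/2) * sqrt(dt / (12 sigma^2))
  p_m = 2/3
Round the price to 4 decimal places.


Answer: Price = V(0,0) = 0.5408

Derivation:
dt = T/N = 0.027767; dx = sigma*sqrt(3*dt) = 0.054837
u = exp(dx) = 1.056369; d = 1/u = 0.946639
p_u = 0.176528, p_m = 0.666667, p_d = 0.156806
Discount per step: exp(-r*dt) = 0.998419
Stock lattice S(k, j) with j the centered position index:
  k=0: S(0,+0) = 47.7500
  k=1: S(1,-1) = 45.2020; S(1,+0) = 47.7500; S(1,+1) = 50.4416
  k=2: S(2,-2) = 42.7900; S(2,-1) = 45.2020; S(2,+0) = 47.7500; S(2,+1) = 50.4416; S(2,+2) = 53.2849
  k=3: S(3,-3) = 40.5067; S(3,-2) = 42.7900; S(3,-1) = 45.2020; S(3,+0) = 47.7500; S(3,+1) = 50.4416; S(3,+2) = 53.2849; S(3,+3) = 56.2885
Terminal payoffs V(N, j) = max(K - S_T, 0):
  V(3,-3) = 6.173310; V(3,-2) = 3.889999; V(3,-1) = 1.477981; V(3,+0) = 0.000000; V(3,+1) = 0.000000; V(3,+2) = 0.000000; V(3,+3) = 0.000000
Backward induction: V(k, j) = exp(-r*dt) * [p_u * V(k+1, j+1) + p_m * V(k+1, j) + p_d * V(k+1, j-1)]
  V(2,-2) = exp(-r*dt) * [p_u*1.477981 + p_m*3.889999 + p_d*6.173310] = 3.816202
  V(2,-1) = exp(-r*dt) * [p_u*0.000000 + p_m*1.477981 + p_d*3.889999] = 1.592771
  V(2,+0) = exp(-r*dt) * [p_u*0.000000 + p_m*0.000000 + p_d*1.477981] = 0.231389
  V(2,+1) = exp(-r*dt) * [p_u*0.000000 + p_m*0.000000 + p_d*0.000000] = 0.000000
  V(2,+2) = exp(-r*dt) * [p_u*0.000000 + p_m*0.000000 + p_d*0.000000] = 0.000000
  V(1,-1) = exp(-r*dt) * [p_u*0.231389 + p_m*1.592771 + p_d*3.816202] = 1.698405
  V(1,+0) = exp(-r*dt) * [p_u*0.000000 + p_m*0.231389 + p_d*1.592771] = 0.403376
  V(1,+1) = exp(-r*dt) * [p_u*0.000000 + p_m*0.000000 + p_d*0.231389] = 0.036226
  V(0,+0) = exp(-r*dt) * [p_u*0.036226 + p_m*0.403376 + p_d*1.698405] = 0.540775


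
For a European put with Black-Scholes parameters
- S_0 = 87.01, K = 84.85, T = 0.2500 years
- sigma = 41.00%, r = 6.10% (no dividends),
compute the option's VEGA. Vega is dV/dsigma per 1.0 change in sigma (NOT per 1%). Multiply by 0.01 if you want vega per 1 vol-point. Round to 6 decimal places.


d1 = 0.2995149410; d2 = 0.0945149410
phi(d1) = 0.3814432733; exp(-qT) = 1.0000000000; exp(-rT) = 0.9848656924
Vega = S * exp(-qT) * phi(d1) * sqrt(T) = 87.0100 * 1.0000000000 * 0.3814432733 * 0.5000000000 = 16.594690

Answer: Vega = 16.594690


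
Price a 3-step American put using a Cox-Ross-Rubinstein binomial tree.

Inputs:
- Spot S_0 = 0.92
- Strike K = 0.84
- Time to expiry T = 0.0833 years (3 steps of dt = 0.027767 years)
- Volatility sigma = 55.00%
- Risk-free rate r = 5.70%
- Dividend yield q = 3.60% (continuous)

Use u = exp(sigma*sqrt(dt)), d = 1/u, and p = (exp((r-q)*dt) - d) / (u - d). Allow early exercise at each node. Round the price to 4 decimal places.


Answer: Price = V(0,0) = 0.0201

Derivation:
dt = T/N = 0.027767
u = exp(sigma*sqrt(dt)) = 1.095979; d = 1/u = 0.912426
p = (exp((r-q)*dt) - d) / (u - d) = 0.480282
Discount per step: exp(-r*dt) = 0.998419
Stock lattice S(k, i) with i counting down-moves:
  k=0: S(0,0) = 0.9200
  k=1: S(1,0) = 1.0083; S(1,1) = 0.8394
  k=2: S(2,0) = 1.1051; S(2,1) = 0.9200; S(2,2) = 0.7659
  k=3: S(3,0) = 1.2111; S(3,1) = 1.0083; S(3,2) = 0.8394; S(3,3) = 0.6988
Terminal payoffs V(N, i) = max(K - S_T, 0):
  V(3,0) = 0.000000; V(3,1) = 0.000000; V(3,2) = 0.000568; V(3,3) = 0.141155
Backward induction: V(k, i) = exp(-r*dt) * [p * V(k+1, i) + (1-p) * V(k+1, i+1)]; then take max(V_cont, immediate exercise) for American.
  V(2,0) = exp(-r*dt) * [p*0.000000 + (1-p)*0.000000] = 0.000000; exercise = 0.000000; V(2,0) = max -> 0.000000
  V(2,1) = exp(-r*dt) * [p*0.000000 + (1-p)*0.000568] = 0.000295; exercise = 0.000000; V(2,1) = max -> 0.000295
  V(2,2) = exp(-r*dt) * [p*0.000568 + (1-p)*0.141155] = 0.073517; exercise = 0.074081; V(2,2) = max -> 0.074081
  V(1,0) = exp(-r*dt) * [p*0.000000 + (1-p)*0.000295] = 0.000153; exercise = 0.000000; V(1,0) = max -> 0.000153
  V(1,1) = exp(-r*dt) * [p*0.000295 + (1-p)*0.074081] = 0.038581; exercise = 0.000568; V(1,1) = max -> 0.038581
  V(0,0) = exp(-r*dt) * [p*0.000153 + (1-p)*0.038581] = 0.020093; exercise = 0.000000; V(0,0) = max -> 0.020093


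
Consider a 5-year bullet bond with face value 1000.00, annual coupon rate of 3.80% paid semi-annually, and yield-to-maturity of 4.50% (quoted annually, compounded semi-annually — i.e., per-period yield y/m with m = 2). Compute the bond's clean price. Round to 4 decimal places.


Coupon per period c = face * coupon_rate / m = 19.000000
Periods per year m = 2; per-period yield y/m = 0.022500
Number of cashflows N = 10
Cashflows (t years, CF_t, discount factor 1/(1+y/m)^(m*t), PV):
  t = 0.5000: CF_t = 19.000000, DF = 0.977995, PV = 18.581907
  t = 1.0000: CF_t = 19.000000, DF = 0.956474, PV = 18.173014
  t = 1.5000: CF_t = 19.000000, DF = 0.935427, PV = 17.773119
  t = 2.0000: CF_t = 19.000000, DF = 0.914843, PV = 17.382024
  t = 2.5000: CF_t = 19.000000, DF = 0.894712, PV = 16.999534
  t = 3.0000: CF_t = 19.000000, DF = 0.875024, PV = 16.625461
  t = 3.5000: CF_t = 19.000000, DF = 0.855769, PV = 16.259620
  t = 4.0000: CF_t = 19.000000, DF = 0.836938, PV = 15.901829
  t = 4.5000: CF_t = 19.000000, DF = 0.818522, PV = 15.551911
  t = 5.0000: CF_t = 1019.000000, DF = 0.800510, PV = 815.719825
Price P = sum_t PV_t = 968.968243

Answer: Price = 968.9682


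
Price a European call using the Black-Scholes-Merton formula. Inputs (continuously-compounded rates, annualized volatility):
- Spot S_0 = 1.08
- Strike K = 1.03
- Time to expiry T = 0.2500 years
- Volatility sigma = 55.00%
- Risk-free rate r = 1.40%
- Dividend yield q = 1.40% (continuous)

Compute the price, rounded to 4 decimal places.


d1 = (ln(S/K) + (r - q + 0.5*sigma^2) * T) / (sigma * sqrt(T)) = 0.30987178
d2 = d1 - sigma * sqrt(T) = 0.03487178
exp(-rT) = 0.99650612; exp(-qT) = 0.99650612
C = S_0 * exp(-qT) * N(d1) - K * exp(-rT) * N(d2)
N(d1) = 0.62167077; N(d2) = 0.51390901
C = 1.0800 * 0.99650612 * 0.62167077 - 1.0300 * 0.99650612 * 0.51390901 = 0.1416

Answer: Price = 0.1416


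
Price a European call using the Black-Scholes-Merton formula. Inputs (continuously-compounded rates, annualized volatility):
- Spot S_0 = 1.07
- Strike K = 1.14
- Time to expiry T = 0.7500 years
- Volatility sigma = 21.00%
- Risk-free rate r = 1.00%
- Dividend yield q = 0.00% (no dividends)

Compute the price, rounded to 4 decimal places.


Answer: Price = 0.0527

Derivation:
d1 = (ln(S/K) + (r - q + 0.5*sigma^2) * T) / (sigma * sqrt(T)) = -0.21627054
d2 = d1 - sigma * sqrt(T) = -0.39813587
exp(-rT) = 0.99252805; exp(-qT) = 1.00000000
C = S_0 * exp(-qT) * N(d1) - K * exp(-rT) * N(d2)
N(d1) = 0.41438844; N(d2) = 0.34526502
C = 1.0700 * 1.00000000 * 0.41438844 - 1.1400 * 0.99252805 * 0.34526502 = 0.0527


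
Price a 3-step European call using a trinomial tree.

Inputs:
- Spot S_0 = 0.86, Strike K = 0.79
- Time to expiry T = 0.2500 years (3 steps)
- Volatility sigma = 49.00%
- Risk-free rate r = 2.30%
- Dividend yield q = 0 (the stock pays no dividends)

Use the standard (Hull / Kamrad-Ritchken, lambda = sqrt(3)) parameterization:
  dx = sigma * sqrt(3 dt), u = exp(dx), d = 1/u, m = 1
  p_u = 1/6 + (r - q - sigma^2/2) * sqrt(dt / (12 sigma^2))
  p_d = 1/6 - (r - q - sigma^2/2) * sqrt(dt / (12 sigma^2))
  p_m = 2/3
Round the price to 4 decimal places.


dt = T/N = 0.083333; dx = sigma*sqrt(3*dt) = 0.245000
u = exp(dx) = 1.277621; d = 1/u = 0.782705
p_u = 0.150162, p_m = 0.666667, p_d = 0.183172
Discount per step: exp(-r*dt) = 0.998085
Stock lattice S(k, j) with j the centered position index:
  k=0: S(0,+0) = 0.8600
  k=1: S(1,-1) = 0.6731; S(1,+0) = 0.8600; S(1,+1) = 1.0988
  k=2: S(2,-2) = 0.5269; S(2,-1) = 0.6731; S(2,+0) = 0.8600; S(2,+1) = 1.0988; S(2,+2) = 1.4038
  k=3: S(3,-3) = 0.4124; S(3,-2) = 0.5269; S(3,-1) = 0.6731; S(3,+0) = 0.8600; S(3,+1) = 1.0988; S(3,+2) = 1.4038; S(3,+3) = 1.7935
Terminal payoffs V(N, j) = max(S_T - K, 0):
  V(3,-3) = 0.000000; V(3,-2) = 0.000000; V(3,-1) = 0.000000; V(3,+0) = 0.070000; V(3,+1) = 0.308754; V(3,+2) = 0.613792; V(3,+3) = 1.003515
Backward induction: V(k, j) = exp(-r*dt) * [p_u * V(k+1, j+1) + p_m * V(k+1, j) + p_d * V(k+1, j-1)]
  V(2,-2) = exp(-r*dt) * [p_u*0.000000 + p_m*0.000000 + p_d*0.000000] = 0.000000
  V(2,-1) = exp(-r*dt) * [p_u*0.070000 + p_m*0.000000 + p_d*0.000000] = 0.010491
  V(2,+0) = exp(-r*dt) * [p_u*0.308754 + p_m*0.070000 + p_d*0.000000] = 0.092852
  V(2,+1) = exp(-r*dt) * [p_u*0.613792 + p_m*0.308754 + p_d*0.070000] = 0.310231
  V(2,+2) = exp(-r*dt) * [p_u*1.003515 + p_m*0.613792 + p_d*0.308754] = 0.615259
  V(1,-1) = exp(-r*dt) * [p_u*0.092852 + p_m*0.010491 + p_d*0.000000] = 0.020897
  V(1,+0) = exp(-r*dt) * [p_u*0.310231 + p_m*0.092852 + p_d*0.010491] = 0.110196
  V(1,+1) = exp(-r*dt) * [p_u*0.615259 + p_m*0.310231 + p_d*0.092852] = 0.315611
  V(0,+0) = exp(-r*dt) * [p_u*0.315611 + p_m*0.110196 + p_d*0.020897] = 0.124446

Answer: Price = V(0,0) = 0.1244


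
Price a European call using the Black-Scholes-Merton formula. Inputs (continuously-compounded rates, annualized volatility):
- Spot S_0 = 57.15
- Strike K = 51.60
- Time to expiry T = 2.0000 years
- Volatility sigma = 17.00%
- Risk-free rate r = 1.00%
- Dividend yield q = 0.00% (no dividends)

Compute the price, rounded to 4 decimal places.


d1 = (ln(S/K) + (r - q + 0.5*sigma^2) * T) / (sigma * sqrt(T)) = 0.62831727
d2 = d1 - sigma * sqrt(T) = 0.38790097
exp(-rT) = 0.98019867; exp(-qT) = 1.00000000
C = S_0 * exp(-qT) * N(d1) - K * exp(-rT) * N(d2)
N(d1) = 0.73510194; N(d2) = 0.65095534
C = 57.1500 * 1.00000000 * 0.73510194 - 51.6000 * 0.98019867 * 0.65095534 = 9.0869

Answer: Price = 9.0869


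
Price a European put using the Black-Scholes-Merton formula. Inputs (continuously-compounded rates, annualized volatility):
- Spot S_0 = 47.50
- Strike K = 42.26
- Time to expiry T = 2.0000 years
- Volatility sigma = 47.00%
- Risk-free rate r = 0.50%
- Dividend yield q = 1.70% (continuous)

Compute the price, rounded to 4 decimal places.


Answer: Price = 9.4948

Derivation:
d1 = (ln(S/K) + (r - q + 0.5*sigma^2) * T) / (sigma * sqrt(T)) = 0.47208961
d2 = d1 - sigma * sqrt(T) = -0.19259076
exp(-rT) = 0.99004983; exp(-qT) = 0.96657150
P = K * exp(-rT) * N(-d2) - S_0 * exp(-qT) * N(-d1)
N(-d1) = 0.31843141; N(-d2) = 0.57636026
P = 42.2600 * 0.99004983 * 0.57636026 - 47.5000 * 0.96657150 * 0.31843141 = 9.4948


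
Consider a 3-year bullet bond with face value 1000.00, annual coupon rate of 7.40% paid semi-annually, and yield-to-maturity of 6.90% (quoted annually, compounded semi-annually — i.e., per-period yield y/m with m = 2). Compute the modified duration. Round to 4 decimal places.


Coupon per period c = face * coupon_rate / m = 37.000000
Periods per year m = 2; per-period yield y/m = 0.034500
Number of cashflows N = 6
Cashflows (t years, CF_t, discount factor 1/(1+y/m)^(m*t), PV):
  t = 0.5000: CF_t = 37.000000, DF = 0.966651, PV = 35.766071
  t = 1.0000: CF_t = 37.000000, DF = 0.934413, PV = 34.573292
  t = 1.5000: CF_t = 37.000000, DF = 0.903251, PV = 33.420292
  t = 2.0000: CF_t = 37.000000, DF = 0.873128, PV = 32.305744
  t = 2.5000: CF_t = 37.000000, DF = 0.844010, PV = 31.228365
  t = 3.0000: CF_t = 1037.000000, DF = 0.815863, PV = 846.049526
Price P = sum_t PV_t = 1013.343289
First compute Macaulay numerator sum_t t * PV_t:
  t * PV_t at t = 0.5000: 17.883035
  t * PV_t at t = 1.0000: 34.573292
  t * PV_t at t = 1.5000: 50.130438
  t * PV_t at t = 2.0000: 64.611488
  t * PV_t at t = 2.5000: 78.070913
  t * PV_t at t = 3.0000: 2538.148577
Macaulay duration D = 2783.417743 / 1013.343289 = 2.746767
Modified duration = D / (1 + y/m) = 2.746767 / (1 + 0.034500) = 2.655164

Answer: Modified duration = 2.6552


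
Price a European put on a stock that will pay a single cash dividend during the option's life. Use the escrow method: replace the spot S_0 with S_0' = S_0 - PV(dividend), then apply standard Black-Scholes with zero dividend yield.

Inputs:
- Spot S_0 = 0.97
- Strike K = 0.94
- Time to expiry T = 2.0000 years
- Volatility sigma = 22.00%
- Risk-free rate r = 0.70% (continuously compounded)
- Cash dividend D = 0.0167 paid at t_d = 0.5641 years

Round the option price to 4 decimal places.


Answer: Price = 0.1035

Derivation:
PV(D) = D * exp(-r * t_d) = 0.0167 * 0.99605909 = 0.01663419
S_0' = S_0 - PV(D) = 0.9700 - 0.01663419 = 0.95336581
d1 = (ln(S_0'/K) + (r + sigma^2/2)*T) / (sigma*sqrt(T)) = 0.24594077
d2 = d1 - sigma*sqrt(T) = -0.06518622
exp(-rT) = 0.98609754
N(-d1) = 0.40286404; N(-d2) = 0.52598713
P = K * exp(-rT) * N(-d2) - S_0' * N(-d1) = 0.9400 * 0.98609754 * 0.52598713 - 0.95336581 * 0.40286404 = 0.1035
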